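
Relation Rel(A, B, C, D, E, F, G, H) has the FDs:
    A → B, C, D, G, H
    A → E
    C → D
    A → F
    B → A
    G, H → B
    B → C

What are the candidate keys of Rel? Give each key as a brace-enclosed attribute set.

{A}, {B}, {G, H}

{A} is a candidate key since {A}⁺ = {A, B, C, D, E, F, G, H} covers every attribute.
{B} is a candidate key since {B}⁺ = {A, B, C, D, E, F, G, H} covers every attribute.
{G, H} is a candidate key since {G, H}⁺ = {A, B, C, D, E, F, G, H} covers every attribute.
Any other superkey properly contains one of these, so there are no further candidate keys.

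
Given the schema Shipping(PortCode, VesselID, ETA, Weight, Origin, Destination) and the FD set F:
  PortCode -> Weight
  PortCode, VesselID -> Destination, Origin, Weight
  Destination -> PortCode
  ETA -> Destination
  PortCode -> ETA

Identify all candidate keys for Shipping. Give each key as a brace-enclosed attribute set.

{VesselID} never appears on the right of any FD, so every key must include it.
{Destination, VesselID}⁺ = {Destination, ETA, Origin, PortCode, VesselID, Weight} — all of the relation — so {Destination, VesselID} is a candidate key.
{ETA, VesselID}⁺ = {Destination, ETA, Origin, PortCode, VesselID, Weight} — all of the relation — so {ETA, VesselID} is a candidate key.
{PortCode, VesselID}⁺ = {Destination, ETA, Origin, PortCode, VesselID, Weight} — all of the relation — so {PortCode, VesselID} is a candidate key.
No proper subset of any of these is a key, and no other minimal superkey exists.

{Destination, VesselID}, {ETA, VesselID}, {PortCode, VesselID}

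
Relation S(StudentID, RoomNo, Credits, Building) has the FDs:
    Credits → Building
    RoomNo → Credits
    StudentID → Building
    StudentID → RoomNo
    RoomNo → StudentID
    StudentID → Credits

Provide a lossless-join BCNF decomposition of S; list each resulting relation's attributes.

Candidate keys of the original relation: {RoomNo}, {StudentID}.
{Building, Credits, RoomNo, StudentID}: {Credits} determines {Building, Credits} here but is not a superkey — split on Credits → Building, giving {Building, Credits} and {Credits, RoomNo, StudentID}.
{Building, Credits} has no BCNF violation.
{Credits, RoomNo, StudentID} has no BCNF violation.

{Building, Credits}; {Credits, RoomNo, StudentID}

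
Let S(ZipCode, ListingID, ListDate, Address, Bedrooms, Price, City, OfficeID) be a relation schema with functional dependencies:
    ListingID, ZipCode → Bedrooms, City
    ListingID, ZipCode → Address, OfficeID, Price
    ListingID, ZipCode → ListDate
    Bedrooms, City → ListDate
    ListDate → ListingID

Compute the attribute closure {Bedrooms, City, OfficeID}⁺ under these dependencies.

Start with {Bedrooms, City, OfficeID}.
Bedrooms, City → ListDate applies; add {ListDate} → now {Bedrooms, City, ListDate, OfficeID}.
ListDate → ListingID applies; add {ListingID} → now {Bedrooms, City, ListDate, ListingID, OfficeID}.
No further FD applies.

{Bedrooms, City, ListDate, ListingID, OfficeID}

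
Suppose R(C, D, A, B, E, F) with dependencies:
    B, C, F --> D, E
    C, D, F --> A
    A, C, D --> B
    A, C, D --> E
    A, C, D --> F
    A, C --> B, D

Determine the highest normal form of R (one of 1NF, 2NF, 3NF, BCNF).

Candidate keys: {A, C}, {B, C, F}, {C, D, F}. Prime attributes: {A, B, C, D, F}.
The left-hand side of every FD is a superkey, so BCNF is satisfied.

BCNF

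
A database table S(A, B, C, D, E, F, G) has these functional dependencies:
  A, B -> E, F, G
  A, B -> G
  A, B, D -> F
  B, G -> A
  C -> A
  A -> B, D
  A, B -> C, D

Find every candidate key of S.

{A} is a candidate key since {A}⁺ = {A, B, C, D, E, F, G} covers every attribute.
{C} is a candidate key since {C}⁺ = {A, B, C, D, E, F, G} covers every attribute.
{B, G} is a candidate key since {B, G}⁺ = {A, B, C, D, E, F, G} covers every attribute.
No proper subset of any of these is a key, and no other minimal superkey exists.

{A}, {B, G}, {C}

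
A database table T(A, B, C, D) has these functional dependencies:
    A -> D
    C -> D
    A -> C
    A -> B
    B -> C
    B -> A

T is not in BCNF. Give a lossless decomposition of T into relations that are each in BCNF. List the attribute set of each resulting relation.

Candidate keys of the original relation: {A}, {B}.
{A, B, C, D}: {C} determines {C, D} here but is not a superkey — split on C -> D, giving {C, D} and {A, B, C}.
{C, D}: every determinant is a superkey — BCNF.
{A, B, C}: every determinant is a superkey — BCNF.

{A, B, C}; {C, D}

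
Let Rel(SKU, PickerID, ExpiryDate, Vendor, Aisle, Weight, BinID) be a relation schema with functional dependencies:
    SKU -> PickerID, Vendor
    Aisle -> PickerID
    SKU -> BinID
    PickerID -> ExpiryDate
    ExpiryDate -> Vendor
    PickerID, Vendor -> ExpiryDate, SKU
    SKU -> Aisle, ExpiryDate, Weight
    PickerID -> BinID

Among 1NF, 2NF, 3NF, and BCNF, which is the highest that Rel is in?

Candidate keys: {Aisle}, {PickerID}, {SKU}. Prime attributes: {Aisle, PickerID, SKU}.
For ExpiryDate -> Vendor we have {ExpiryDate}⁺ = {ExpiryDate, Vendor}; {ExpiryDate} is not a superkey, so BCNF fails.
ExpiryDate -> Vendor has non-prime {Vendor} on the right and a non-superkey on the left, so 3NF fails.
With only single-attribute keys there can be no partial dependency, so 2NF holds.

2NF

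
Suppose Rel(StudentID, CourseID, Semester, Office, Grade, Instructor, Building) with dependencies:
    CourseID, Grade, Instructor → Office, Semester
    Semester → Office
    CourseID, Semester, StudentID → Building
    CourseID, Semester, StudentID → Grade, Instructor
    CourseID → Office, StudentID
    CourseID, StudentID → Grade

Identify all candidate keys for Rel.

{CourseID} never appears on the right of any FD, so every key must include it.
{CourseID, Instructor}⁺ = {Building, CourseID, Grade, Instructor, Office, Semester, StudentID}, which is every attribute, so {CourseID, Instructor} is a candidate key.
{CourseID, Semester}⁺ = {Building, CourseID, Grade, Instructor, Office, Semester, StudentID}, which is every attribute, so {CourseID, Semester} is a candidate key.
No proper subset of any of these is a key, and no other minimal superkey exists.

{CourseID, Instructor}, {CourseID, Semester}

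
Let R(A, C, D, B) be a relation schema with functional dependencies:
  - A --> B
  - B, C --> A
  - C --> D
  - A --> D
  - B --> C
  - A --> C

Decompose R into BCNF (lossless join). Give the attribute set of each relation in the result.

{A, B, C}; {C, D}

Candidate keys of the original relation: {A}, {B}.
In {A, B, C, D}, {C} is not a superkey ({C}⁺ restricted to this set is {C, D}), so split on C --> D into {C, D} and {A, B, C}.
{C, D} has no BCNF violation.
{A, B, C} has no BCNF violation.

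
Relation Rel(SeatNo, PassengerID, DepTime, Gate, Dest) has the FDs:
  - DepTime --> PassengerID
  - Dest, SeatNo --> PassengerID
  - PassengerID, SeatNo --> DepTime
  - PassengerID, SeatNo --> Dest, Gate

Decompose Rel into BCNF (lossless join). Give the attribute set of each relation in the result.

{DepTime, Dest, Gate, SeatNo}; {DepTime, PassengerID}

Candidate keys of the original relation: {DepTime, SeatNo}, {Dest, SeatNo}, {PassengerID, SeatNo}.
{DepTime, Dest, Gate, PassengerID, SeatNo}: {DepTime} determines {DepTime, PassengerID} here but is not a superkey — split on DepTime --> PassengerID, giving {DepTime, PassengerID} and {DepTime, Dest, Gate, SeatNo}.
{DepTime, PassengerID}: every determinant is a superkey — BCNF.
{DepTime, Dest, Gate, SeatNo}: every determinant is a superkey — BCNF.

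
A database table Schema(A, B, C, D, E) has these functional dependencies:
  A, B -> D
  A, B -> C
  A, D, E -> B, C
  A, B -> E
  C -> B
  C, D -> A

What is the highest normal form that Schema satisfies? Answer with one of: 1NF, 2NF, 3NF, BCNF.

Candidate keys: {A, B}, {A, C}, {A, D, E}, {C, D}. Prime attributes: {A, B, C, D, E}.
C -> B breaks BCNF: {C}⁺ = {B, C}, so {C} is not a superkey.
But every attribute on its right side ({B}) is prime, and the same holds for every other non-superkey FD, so 3NF still holds.

3NF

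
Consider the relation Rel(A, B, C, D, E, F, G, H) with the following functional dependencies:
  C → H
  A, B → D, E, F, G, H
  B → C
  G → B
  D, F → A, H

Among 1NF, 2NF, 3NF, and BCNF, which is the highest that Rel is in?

1NF

Candidate keys: {A, B}, {A, G}, {B, D, F}, {D, F, G}. Prime attributes: {A, B, D, F, G}.
C → H: {C}⁺ = {C, H}, which is not all of the attributes, so the left side is not a superkey — BCNF is violated.
C → H determines the non-prime attribute {H} from a non-superkey — 3NF is violated.
Since {B} ⊂ {A, B} and {B}⁺ ⊇ {C, H} with {C, H} non-prime, there is a partial dependency; 2NF fails.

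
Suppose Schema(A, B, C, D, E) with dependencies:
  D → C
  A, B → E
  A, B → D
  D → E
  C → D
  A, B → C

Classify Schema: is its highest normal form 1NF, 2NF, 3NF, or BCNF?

2NF

Candidate key: {A, B}. Prime attributes: {A, B}.
For D → C we have {D}⁺ = {C, D, E}; {D} is not a superkey, so BCNF fails.
D → C has non-prime {C} on the right and a non-superkey on the left, so 3NF fails.
No non-prime attribute depends on a proper subset of any candidate key, so 2NF holds.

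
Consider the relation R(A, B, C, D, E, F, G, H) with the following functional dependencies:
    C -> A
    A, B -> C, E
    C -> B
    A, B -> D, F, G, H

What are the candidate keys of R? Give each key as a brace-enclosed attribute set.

{A, B}, {C}

Closure of {C} is {A, B, C, D, E, F, G, H}, the whole schema; {C} is a candidate key.
Closure of {A, B} is {A, B, C, D, E, F, G, H}, the whole schema; {A, B} is a candidate key.
Any other superkey properly contains one of these, so there are no further candidate keys.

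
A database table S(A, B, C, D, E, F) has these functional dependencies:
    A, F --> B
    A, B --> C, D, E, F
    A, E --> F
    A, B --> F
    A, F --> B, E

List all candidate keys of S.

{A, B}, {A, E}, {A, F}

Attributes never on any right-hand side: {A} — every candidate key must contain it.
Closure of {A, B} is {A, B, C, D, E, F}, the whole schema; {A, B} is a candidate key.
Closure of {A, E} is {A, B, C, D, E, F}, the whole schema; {A, E} is a candidate key.
Closure of {A, F} is {A, B, C, D, E, F}, the whole schema; {A, F} is a candidate key.
No proper subset of any of these is a key, and no other minimal superkey exists.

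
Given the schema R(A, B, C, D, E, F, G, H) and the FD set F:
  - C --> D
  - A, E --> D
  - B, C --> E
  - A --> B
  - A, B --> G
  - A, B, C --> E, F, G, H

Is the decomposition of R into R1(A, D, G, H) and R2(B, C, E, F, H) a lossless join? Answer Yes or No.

No

R1 ∩ R2 = {H}; its closure under F is {H}.
R1 ⊄ {H} and R2 ⊄ {H}, so the split is lossy.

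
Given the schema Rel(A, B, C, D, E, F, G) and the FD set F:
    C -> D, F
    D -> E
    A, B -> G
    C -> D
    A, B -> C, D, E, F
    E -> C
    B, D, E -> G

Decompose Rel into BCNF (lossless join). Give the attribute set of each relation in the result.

{A, B, C}; {B, C, G}; {C, D, E, F}

Candidate key of the original relation: {A, B}.
{A, B, C, D, E, F, G}: {C} determines {C, D, E, F} here but is not a superkey — split on C -> D, E, F, giving {C, D, E, F} and {A, B, C, G}.
{C, D, E, F}: every determinant is a superkey — BCNF.
{A, B, C, G}: {B, C} determines {B, C, G} here but is not a superkey — split on B, C -> G, giving {B, C, G} and {A, B, C}.
{B, C, G}: every determinant is a superkey — BCNF.
{A, B, C}: every determinant is a superkey — BCNF.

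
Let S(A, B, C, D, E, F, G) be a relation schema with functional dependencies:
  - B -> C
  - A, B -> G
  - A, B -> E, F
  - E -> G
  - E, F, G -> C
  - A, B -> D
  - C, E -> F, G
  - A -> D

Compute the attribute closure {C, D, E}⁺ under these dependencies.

Start with {C, D, E}.
E -> G applies; add {G} → now {C, D, E, G}.
C, E -> F, G applies; add {F} → now {C, D, E, F, G}.
No further FD applies.

{C, D, E, F, G}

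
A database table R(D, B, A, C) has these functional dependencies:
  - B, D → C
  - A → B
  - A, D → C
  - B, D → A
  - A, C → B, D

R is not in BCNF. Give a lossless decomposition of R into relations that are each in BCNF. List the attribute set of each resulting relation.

Candidate keys of the original relation: {A, C}, {A, D}, {B, D}.
In {A, B, C, D}, {A} is not a superkey ({A}⁺ restricted to this set is {A, B}), so split on A → B into {A, B} and {A, C, D}.
{A, B} has no BCNF violation.
{A, C, D} has no BCNF violation.

{A, B}; {A, C, D}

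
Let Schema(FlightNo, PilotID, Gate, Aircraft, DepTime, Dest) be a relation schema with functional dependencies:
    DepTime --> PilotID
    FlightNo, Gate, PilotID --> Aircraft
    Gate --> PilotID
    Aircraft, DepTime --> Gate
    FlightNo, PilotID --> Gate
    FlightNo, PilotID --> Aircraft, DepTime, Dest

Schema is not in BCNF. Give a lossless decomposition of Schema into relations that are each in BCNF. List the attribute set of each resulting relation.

{Aircraft, DepTime, Dest, FlightNo}; {Aircraft, DepTime, Gate}; {DepTime, PilotID}

Candidate keys of the original relation: {DepTime, FlightNo}, {FlightNo, Gate}, {FlightNo, PilotID}.
{Aircraft, DepTime, Dest, FlightNo, Gate, PilotID}: {DepTime} determines {DepTime, PilotID} here but is not a superkey — split on DepTime --> PilotID, giving {DepTime, PilotID} and {Aircraft, DepTime, Dest, FlightNo, Gate}.
{DepTime, PilotID}: every determinant is a superkey — BCNF.
{Aircraft, DepTime, Dest, FlightNo, Gate}: {Aircraft, DepTime} determines {Aircraft, DepTime, Gate} here but is not a superkey — split on Aircraft, DepTime --> Gate, giving {Aircraft, DepTime, Gate} and {Aircraft, DepTime, Dest, FlightNo}.
{Aircraft, DepTime, Gate}: every determinant is a superkey — BCNF.
{Aircraft, DepTime, Dest, FlightNo}: every determinant is a superkey — BCNF.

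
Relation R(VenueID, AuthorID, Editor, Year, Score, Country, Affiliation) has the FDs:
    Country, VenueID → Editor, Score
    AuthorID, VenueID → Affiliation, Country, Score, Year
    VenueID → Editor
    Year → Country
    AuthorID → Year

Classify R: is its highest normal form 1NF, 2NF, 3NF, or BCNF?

Candidate key: {AuthorID, VenueID}. Prime attributes: {AuthorID, VenueID}.
Country, VenueID → Editor, Score: {Country, VenueID}⁺ = {Country, Editor, Score, VenueID}, which is not all of the attributes, so the left side is not a superkey — BCNF is violated.
Country, VenueID → Editor, Score determines the non-prime attributes {Editor, Score} from a non-superkey — 3NF is violated.
Since {AuthorID} ⊂ {AuthorID, VenueID} and {AuthorID}⁺ ⊇ {Country, Year} with {Country, Year} non-prime, there is a partial dependency; 2NF fails.

1NF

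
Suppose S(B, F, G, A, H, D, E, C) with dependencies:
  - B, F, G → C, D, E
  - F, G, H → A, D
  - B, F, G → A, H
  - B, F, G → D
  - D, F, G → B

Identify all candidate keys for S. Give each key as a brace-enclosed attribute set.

No FD produces {F, G}, so they must be in every candidate key.
{B, F, G}⁺ = {A, B, C, D, E, F, G, H} — all of the relation — so {B, F, G} is a candidate key.
{D, F, G}⁺ = {A, B, C, D, E, F, G, H} — all of the relation — so {D, F, G} is a candidate key.
{F, G, H}⁺ = {A, B, C, D, E, F, G, H} — all of the relation — so {F, G, H} is a candidate key.
No proper subset of any of these is a key, and no other minimal superkey exists.

{B, F, G}, {D, F, G}, {F, G, H}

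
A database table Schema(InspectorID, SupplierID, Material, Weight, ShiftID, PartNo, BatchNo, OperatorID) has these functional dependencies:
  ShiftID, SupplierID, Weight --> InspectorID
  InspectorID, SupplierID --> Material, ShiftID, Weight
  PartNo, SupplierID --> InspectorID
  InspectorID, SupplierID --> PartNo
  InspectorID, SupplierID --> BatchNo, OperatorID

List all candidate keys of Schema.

{InspectorID, SupplierID}, {PartNo, SupplierID}, {ShiftID, SupplierID, Weight}

No FD produces {SupplierID}, so it must be in every candidate key.
Closure of {InspectorID, SupplierID} is {BatchNo, InspectorID, Material, OperatorID, PartNo, ShiftID, SupplierID, Weight}, the whole schema; {InspectorID, SupplierID} is a candidate key.
Closure of {PartNo, SupplierID} is {BatchNo, InspectorID, Material, OperatorID, PartNo, ShiftID, SupplierID, Weight}, the whole schema; {PartNo, SupplierID} is a candidate key.
Closure of {ShiftID, SupplierID, Weight} is {BatchNo, InspectorID, Material, OperatorID, PartNo, ShiftID, SupplierID, Weight}, the whole schema; {ShiftID, SupplierID, Weight} is a candidate key.
Any other superkey properly contains one of these, so there are no further candidate keys.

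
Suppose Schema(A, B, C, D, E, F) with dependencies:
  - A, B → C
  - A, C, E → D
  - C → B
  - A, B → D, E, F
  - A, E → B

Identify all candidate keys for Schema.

{A, B}, {A, C}, {A, E}

No FD produces {A}, so it must be in every candidate key.
{A, B}⁺ = {A, B, C, D, E, F} — all of the relation — so {A, B} is a candidate key.
{A, C}⁺ = {A, B, C, D, E, F} — all of the relation — so {A, C} is a candidate key.
{A, E}⁺ = {A, B, C, D, E, F} — all of the relation — so {A, E} is a candidate key.
No proper subset of any of these is a key, and no other minimal superkey exists.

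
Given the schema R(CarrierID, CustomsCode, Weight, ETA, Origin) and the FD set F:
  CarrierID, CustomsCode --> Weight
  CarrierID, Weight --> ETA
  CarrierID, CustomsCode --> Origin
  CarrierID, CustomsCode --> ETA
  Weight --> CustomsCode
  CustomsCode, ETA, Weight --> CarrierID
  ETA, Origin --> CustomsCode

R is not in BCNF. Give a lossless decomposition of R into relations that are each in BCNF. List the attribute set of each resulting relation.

{CarrierID, ETA, Origin, Weight}; {CustomsCode, Weight}

Candidate keys of the original relation: {CarrierID, CustomsCode}, {CarrierID, ETA, Origin}, {CarrierID, Weight}, {ETA, Weight}.
{CarrierID, CustomsCode, ETA, Origin, Weight}: {Weight} determines {CustomsCode, Weight} here but is not a superkey — split on Weight --> CustomsCode, giving {CustomsCode, Weight} and {CarrierID, ETA, Origin, Weight}.
{CustomsCode, Weight} is in BCNF.
{CarrierID, ETA, Origin, Weight} is in BCNF.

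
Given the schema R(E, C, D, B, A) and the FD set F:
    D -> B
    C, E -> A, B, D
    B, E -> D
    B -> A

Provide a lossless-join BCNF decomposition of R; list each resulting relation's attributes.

{A, B}; {B, D}; {C, D, E}

Candidate key of the original relation: {C, E}.
{A, B, C, D, E}: {D} determines {A, B, D} here but is not a superkey — split on D -> A, B, giving {A, B, D} and {C, D, E}.
{A, B, D}: {B} determines {A, B} here but is not a superkey — split on B -> A, giving {A, B} and {B, D}.
{A, B} is in BCNF.
{B, D} is in BCNF.
{C, D, E} is in BCNF.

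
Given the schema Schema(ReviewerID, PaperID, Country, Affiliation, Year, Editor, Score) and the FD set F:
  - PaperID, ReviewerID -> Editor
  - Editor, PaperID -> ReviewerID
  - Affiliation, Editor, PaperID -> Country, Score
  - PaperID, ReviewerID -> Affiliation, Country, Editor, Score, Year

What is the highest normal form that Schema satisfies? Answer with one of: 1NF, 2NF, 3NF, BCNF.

BCNF

Candidate keys: {Editor, PaperID}, {PaperID, ReviewerID}. Prime attributes: {Editor, PaperID, ReviewerID}.
Every FD has a superkey on the left, so the relation is in BCNF.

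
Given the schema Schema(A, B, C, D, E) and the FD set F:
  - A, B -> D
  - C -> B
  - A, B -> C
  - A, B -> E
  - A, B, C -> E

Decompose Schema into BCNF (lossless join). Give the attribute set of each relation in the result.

{A, C, D, E}; {B, C}

Candidate keys of the original relation: {A, B}, {A, C}.
{A, B, C, D, E}: {C} determines {B, C} here but is not a superkey — split on C -> B, giving {B, C} and {A, C, D, E}.
{B, C} is in BCNF.
{A, C, D, E} is in BCNF.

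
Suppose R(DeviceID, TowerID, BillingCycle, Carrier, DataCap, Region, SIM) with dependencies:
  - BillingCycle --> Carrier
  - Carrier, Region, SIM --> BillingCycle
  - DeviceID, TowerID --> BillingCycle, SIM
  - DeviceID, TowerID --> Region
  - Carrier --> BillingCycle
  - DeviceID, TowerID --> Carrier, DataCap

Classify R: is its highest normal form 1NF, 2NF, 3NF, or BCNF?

2NF

Candidate key: {DeviceID, TowerID}. Prime attributes: {DeviceID, TowerID}.
BillingCycle --> Carrier: {BillingCycle}⁺ = {BillingCycle, Carrier}, which is not all of the attributes, so the left side is not a superkey — BCNF is violated.
BillingCycle --> Carrier determines the non-prime attribute {Carrier} from a non-superkey — 3NF is violated.
Checking every proper subset of each key, none determines a non-prime attribute — 2NF is satisfied.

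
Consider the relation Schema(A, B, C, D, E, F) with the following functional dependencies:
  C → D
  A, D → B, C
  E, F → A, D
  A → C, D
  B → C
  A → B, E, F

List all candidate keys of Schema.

{A}, {E, F}

{A}⁺ = {A, B, C, D, E, F}, which is every attribute, so {A} is a candidate key.
{E, F}⁺ = {A, B, C, D, E, F}, which is every attribute, so {E, F} is a candidate key.
Any other superkey properly contains one of these, so there are no further candidate keys.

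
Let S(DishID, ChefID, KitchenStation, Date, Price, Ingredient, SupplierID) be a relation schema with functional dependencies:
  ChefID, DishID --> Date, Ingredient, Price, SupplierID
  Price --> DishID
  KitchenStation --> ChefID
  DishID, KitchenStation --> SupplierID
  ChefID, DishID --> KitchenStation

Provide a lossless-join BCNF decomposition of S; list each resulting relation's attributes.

{ChefID, KitchenStation}; {Date, Ingredient, KitchenStation, Price, SupplierID}; {DishID, Price}

Candidate keys of the original relation: {ChefID, DishID}, {ChefID, Price}, {DishID, KitchenStation}, {KitchenStation, Price}.
{ChefID, Date, DishID, Ingredient, KitchenStation, Price, SupplierID}: {Price} determines {DishID, Price} here but is not a superkey — split on Price --> DishID, giving {DishID, Price} and {ChefID, Date, Ingredient, KitchenStation, Price, SupplierID}.
{DishID, Price} has no BCNF violation.
{ChefID, Date, Ingredient, KitchenStation, Price, SupplierID}: {KitchenStation} determines {ChefID, KitchenStation} here but is not a superkey — split on KitchenStation --> ChefID, giving {ChefID, KitchenStation} and {Date, Ingredient, KitchenStation, Price, SupplierID}.
{ChefID, KitchenStation} has no BCNF violation.
{Date, Ingredient, KitchenStation, Price, SupplierID} has no BCNF violation.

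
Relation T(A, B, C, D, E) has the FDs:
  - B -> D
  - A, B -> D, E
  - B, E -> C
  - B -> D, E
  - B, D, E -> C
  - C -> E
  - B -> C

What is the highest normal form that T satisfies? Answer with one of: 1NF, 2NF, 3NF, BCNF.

1NF

Candidate key: {A, B}. Prime attributes: {A, B}.
B -> D: {B}⁺ = {B, C, D, E}, which is not all of the attributes, so the left side is not a superkey — BCNF is violated.
B -> D has non-prime {D} on the right and a non-superkey on the left, so 3NF fails.
The proper key subset {B} of {A, B} determines non-prime {C, D, E}, so the relation is not even in 2NF.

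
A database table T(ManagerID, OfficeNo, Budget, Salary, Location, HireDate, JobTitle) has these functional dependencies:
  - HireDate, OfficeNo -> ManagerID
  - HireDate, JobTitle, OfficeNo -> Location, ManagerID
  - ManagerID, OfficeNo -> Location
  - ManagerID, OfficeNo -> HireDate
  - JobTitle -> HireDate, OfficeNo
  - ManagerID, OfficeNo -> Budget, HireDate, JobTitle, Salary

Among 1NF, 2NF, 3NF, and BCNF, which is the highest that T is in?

BCNF

Candidate keys: {HireDate, OfficeNo}, {JobTitle}, {ManagerID, OfficeNo}. Prime attributes: {HireDate, JobTitle, ManagerID, OfficeNo}.
Every FD has a superkey on the left, so the relation is in BCNF.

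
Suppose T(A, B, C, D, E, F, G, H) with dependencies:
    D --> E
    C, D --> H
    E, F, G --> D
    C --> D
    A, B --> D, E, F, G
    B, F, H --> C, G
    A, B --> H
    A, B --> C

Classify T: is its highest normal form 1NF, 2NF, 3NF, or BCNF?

2NF

Candidate key: {A, B}. Prime attributes: {A, B}.
D --> E breaks BCNF: {D}⁺ = {D, E}, so {D} is not a superkey.
D --> E has non-prime {E} on the right and a non-superkey on the left, so 3NF fails.
No proper subset of a key has a non-prime attribute in its closure, so there is no partial dependency; 2NF holds.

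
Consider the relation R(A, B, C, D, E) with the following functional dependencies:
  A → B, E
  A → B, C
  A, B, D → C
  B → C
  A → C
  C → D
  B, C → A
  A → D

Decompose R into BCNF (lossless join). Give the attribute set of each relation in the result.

Candidate keys of the original relation: {A}, {B}.
{A, B, C, D, E}: {C} determines {C, D} here but is not a superkey — split on C → D, giving {C, D} and {A, B, C, E}.
{C, D} is in BCNF.
{A, B, C, E} is in BCNF.

{A, B, C, E}; {C, D}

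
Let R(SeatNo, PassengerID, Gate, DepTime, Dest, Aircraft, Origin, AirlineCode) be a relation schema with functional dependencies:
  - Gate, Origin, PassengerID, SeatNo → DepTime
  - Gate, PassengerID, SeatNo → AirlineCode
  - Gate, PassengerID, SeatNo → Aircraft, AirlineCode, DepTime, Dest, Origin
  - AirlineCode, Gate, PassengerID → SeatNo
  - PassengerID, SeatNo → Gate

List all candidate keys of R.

{AirlineCode, Gate, PassengerID}, {PassengerID, SeatNo}

Attributes never on any right-hand side: {PassengerID} — every candidate key must contain it.
{PassengerID, SeatNo}⁺ = {Aircraft, AirlineCode, DepTime, Dest, Gate, Origin, PassengerID, SeatNo} — all of the relation — so {PassengerID, SeatNo} is a candidate key.
{AirlineCode, Gate, PassengerID}⁺ = {Aircraft, AirlineCode, DepTime, Dest, Gate, Origin, PassengerID, SeatNo} — all of the relation — so {AirlineCode, Gate, PassengerID} is a candidate key.
No proper subset of any of these is a key, and no other minimal superkey exists.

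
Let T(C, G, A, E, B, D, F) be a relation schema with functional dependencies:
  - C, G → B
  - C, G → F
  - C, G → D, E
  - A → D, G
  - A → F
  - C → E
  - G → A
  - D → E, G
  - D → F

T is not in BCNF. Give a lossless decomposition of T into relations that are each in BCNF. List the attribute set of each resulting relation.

{A, B, C}; {A, D, E, F, G}

Candidate keys of the original relation: {A, C}, {C, D}, {C, G}.
In {A, B, C, D, E, F, G}, {A} is not a superkey ({A}⁺ restricted to this set is {A, D, E, F, G}), so split on A → D, E, F, G into {A, D, E, F, G} and {A, B, C}.
{A, D, E, F, G} has no BCNF violation.
{A, B, C} has no BCNF violation.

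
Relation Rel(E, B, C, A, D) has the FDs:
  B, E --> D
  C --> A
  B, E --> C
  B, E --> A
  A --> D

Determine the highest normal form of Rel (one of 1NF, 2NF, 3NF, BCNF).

2NF

Candidate key: {B, E}. Prime attributes: {B, E}.
C --> A breaks BCNF: {C}⁺ = {A, C, D}, so {C} is not a superkey.
C --> A has non-prime {A} on the right and a non-superkey on the left, so 3NF fails.
No proper subset of a key has a non-prime attribute in its closure, so there is no partial dependency; 2NF holds.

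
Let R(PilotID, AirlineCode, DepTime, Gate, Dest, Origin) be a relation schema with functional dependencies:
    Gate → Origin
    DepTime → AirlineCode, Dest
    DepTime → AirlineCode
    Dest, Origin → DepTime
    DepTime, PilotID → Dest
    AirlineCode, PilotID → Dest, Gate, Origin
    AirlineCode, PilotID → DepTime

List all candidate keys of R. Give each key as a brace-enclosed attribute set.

{PilotID} never appears on the right of any FD, so every key must include it.
Closure of {AirlineCode, PilotID} is {AirlineCode, DepTime, Dest, Gate, Origin, PilotID}, the whole schema; {AirlineCode, PilotID} is a candidate key.
Closure of {DepTime, PilotID} is {AirlineCode, DepTime, Dest, Gate, Origin, PilotID}, the whole schema; {DepTime, PilotID} is a candidate key.
Closure of {Dest, Gate, PilotID} is {AirlineCode, DepTime, Dest, Gate, Origin, PilotID}, the whole schema; {Dest, Gate, PilotID} is a candidate key.
Closure of {Dest, Origin, PilotID} is {AirlineCode, DepTime, Dest, Gate, Origin, PilotID}, the whole schema; {Dest, Origin, PilotID} is a candidate key.
These are minimal and exhaustive — every other superkey contains one of them.

{AirlineCode, PilotID}, {DepTime, PilotID}, {Dest, Gate, PilotID}, {Dest, Origin, PilotID}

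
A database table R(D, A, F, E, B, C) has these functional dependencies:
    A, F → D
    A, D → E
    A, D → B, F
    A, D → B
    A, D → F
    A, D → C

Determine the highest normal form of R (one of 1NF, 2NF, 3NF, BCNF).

BCNF

Candidate keys: {A, D}, {A, F}. Prime attributes: {A, D, F}.
The left-hand side of every FD is a superkey, so BCNF is satisfied.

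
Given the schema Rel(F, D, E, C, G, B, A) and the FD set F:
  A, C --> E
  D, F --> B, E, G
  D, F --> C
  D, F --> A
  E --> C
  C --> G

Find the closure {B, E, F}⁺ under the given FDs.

{B, C, E, F, G}

Start with {B, E, F}.
E --> C applies; add {C} → now {B, C, E, F}.
C --> G applies; add {G} → now {B, C, E, F, G}.
No further FD applies.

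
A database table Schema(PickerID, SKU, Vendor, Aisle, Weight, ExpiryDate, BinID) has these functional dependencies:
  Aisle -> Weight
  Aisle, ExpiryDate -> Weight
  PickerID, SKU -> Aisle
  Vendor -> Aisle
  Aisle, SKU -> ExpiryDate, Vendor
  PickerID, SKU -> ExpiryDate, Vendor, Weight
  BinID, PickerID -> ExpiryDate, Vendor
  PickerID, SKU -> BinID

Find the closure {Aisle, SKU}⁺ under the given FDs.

{Aisle, ExpiryDate, SKU, Vendor, Weight}

Start with {Aisle, SKU}.
Aisle -> Weight applies; add {Weight} → now {Aisle, SKU, Weight}.
Aisle, SKU -> ExpiryDate, Vendor applies; add {ExpiryDate, Vendor} → now {Aisle, ExpiryDate, SKU, Vendor, Weight}.
No further FD applies.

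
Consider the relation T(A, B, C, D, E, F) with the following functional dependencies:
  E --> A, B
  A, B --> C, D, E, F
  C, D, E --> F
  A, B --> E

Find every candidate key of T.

{A, B}, {E}

Closure of {E} is {A, B, C, D, E, F}, the whole schema; {E} is a candidate key.
Closure of {A, B} is {A, B, C, D, E, F}, the whole schema; {A, B} is a candidate key.
Any other superkey properly contains one of these, so there are no further candidate keys.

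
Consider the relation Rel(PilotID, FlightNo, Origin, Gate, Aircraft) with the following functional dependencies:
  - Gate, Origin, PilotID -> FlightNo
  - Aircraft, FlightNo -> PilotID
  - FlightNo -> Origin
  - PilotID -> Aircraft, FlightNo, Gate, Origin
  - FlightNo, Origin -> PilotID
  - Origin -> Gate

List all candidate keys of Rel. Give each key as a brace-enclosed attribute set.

{FlightNo}, {PilotID}

{FlightNo}⁺ = {Aircraft, FlightNo, Gate, Origin, PilotID} — all of the relation — so {FlightNo} is a candidate key.
{PilotID}⁺ = {Aircraft, FlightNo, Gate, Origin, PilotID} — all of the relation — so {PilotID} is a candidate key.
These are minimal and exhaustive — every other superkey contains one of them.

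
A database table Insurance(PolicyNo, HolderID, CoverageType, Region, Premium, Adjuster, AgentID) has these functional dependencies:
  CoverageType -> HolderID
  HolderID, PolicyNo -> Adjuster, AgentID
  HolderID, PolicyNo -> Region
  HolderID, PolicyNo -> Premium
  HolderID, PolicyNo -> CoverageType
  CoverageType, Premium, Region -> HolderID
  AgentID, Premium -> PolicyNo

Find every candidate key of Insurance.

Closure of {CoverageType, PolicyNo} is {Adjuster, AgentID, CoverageType, HolderID, PolicyNo, Premium, Region}, the whole schema; {CoverageType, PolicyNo} is a candidate key.
Closure of {HolderID, PolicyNo} is {Adjuster, AgentID, CoverageType, HolderID, PolicyNo, Premium, Region}, the whole schema; {HolderID, PolicyNo} is a candidate key.
Closure of {AgentID, CoverageType, Premium} is {Adjuster, AgentID, CoverageType, HolderID, PolicyNo, Premium, Region}, the whole schema; {AgentID, CoverageType, Premium} is a candidate key.
Closure of {AgentID, HolderID, Premium} is {Adjuster, AgentID, CoverageType, HolderID, PolicyNo, Premium, Region}, the whole schema; {AgentID, HolderID, Premium} is a candidate key.
These are minimal and exhaustive — every other superkey contains one of them.

{AgentID, CoverageType, Premium}, {AgentID, HolderID, Premium}, {CoverageType, PolicyNo}, {HolderID, PolicyNo}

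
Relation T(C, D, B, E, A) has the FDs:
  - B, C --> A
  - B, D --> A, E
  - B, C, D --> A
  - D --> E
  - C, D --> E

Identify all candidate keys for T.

{B, C, D} never appear on the right of any FD, so every key must include all of them.
{B, C, D}⁺ = {A, B, C, D, E}, which is every attribute, so {B, C, D} is a candidate key.
No smaller or unrelated set reaches every attribute, so there are no other keys.

{B, C, D}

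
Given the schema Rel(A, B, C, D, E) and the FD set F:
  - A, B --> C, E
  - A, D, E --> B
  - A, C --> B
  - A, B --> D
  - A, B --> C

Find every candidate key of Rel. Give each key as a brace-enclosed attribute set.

{A, B}, {A, C}, {A, D, E}

No FD produces {A}, so it must be in every candidate key.
{A, B}⁺ = {A, B, C, D, E}, which is every attribute, so {A, B} is a candidate key.
{A, C}⁺ = {A, B, C, D, E}, which is every attribute, so {A, C} is a candidate key.
{A, D, E}⁺ = {A, B, C, D, E}, which is every attribute, so {A, D, E} is a candidate key.
These are minimal and exhaustive — every other superkey contains one of them.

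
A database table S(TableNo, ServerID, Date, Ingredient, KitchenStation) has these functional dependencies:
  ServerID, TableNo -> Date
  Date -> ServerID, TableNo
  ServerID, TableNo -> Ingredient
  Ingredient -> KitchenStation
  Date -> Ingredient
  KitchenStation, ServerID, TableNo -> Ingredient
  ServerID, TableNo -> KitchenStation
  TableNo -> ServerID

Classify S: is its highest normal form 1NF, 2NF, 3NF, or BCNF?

2NF

Candidate keys: {Date}, {TableNo}. Prime attributes: {Date, TableNo}.
Ingredient -> KitchenStation: {Ingredient}⁺ = {Ingredient, KitchenStation}, which is not all of the attributes, so the left side is not a superkey — BCNF is violated.
Because {KitchenStation} is non-prime and the left side of Ingredient -> KitchenStation is not a superkey, the relation is not in 3NF.
With only single-attribute keys there can be no partial dependency, so 2NF holds.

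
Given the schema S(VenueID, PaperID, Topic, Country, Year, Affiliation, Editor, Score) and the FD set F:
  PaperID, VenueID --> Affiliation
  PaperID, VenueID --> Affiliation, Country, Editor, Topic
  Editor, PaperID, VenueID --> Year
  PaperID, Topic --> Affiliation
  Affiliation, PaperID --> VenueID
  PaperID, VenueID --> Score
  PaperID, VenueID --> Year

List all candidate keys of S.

{Affiliation, PaperID}, {PaperID, Topic}, {PaperID, VenueID}

{PaperID} never appears on the right of any FD, so every key must include it.
{Affiliation, PaperID}⁺ = {Affiliation, Country, Editor, PaperID, Score, Topic, VenueID, Year}, which is every attribute, so {Affiliation, PaperID} is a candidate key.
{PaperID, Topic}⁺ = {Affiliation, Country, Editor, PaperID, Score, Topic, VenueID, Year}, which is every attribute, so {PaperID, Topic} is a candidate key.
{PaperID, VenueID}⁺ = {Affiliation, Country, Editor, PaperID, Score, Topic, VenueID, Year}, which is every attribute, so {PaperID, VenueID} is a candidate key.
No proper subset of any of these is a key, and no other minimal superkey exists.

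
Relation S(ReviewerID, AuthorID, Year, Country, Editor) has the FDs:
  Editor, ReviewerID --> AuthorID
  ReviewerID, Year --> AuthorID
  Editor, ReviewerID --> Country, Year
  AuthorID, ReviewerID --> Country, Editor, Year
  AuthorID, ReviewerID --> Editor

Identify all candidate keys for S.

No FD produces {ReviewerID}, so it must be in every candidate key.
{AuthorID, ReviewerID} is a candidate key since {AuthorID, ReviewerID}⁺ = {AuthorID, Country, Editor, ReviewerID, Year} covers every attribute.
{Editor, ReviewerID} is a candidate key since {Editor, ReviewerID}⁺ = {AuthorID, Country, Editor, ReviewerID, Year} covers every attribute.
{ReviewerID, Year} is a candidate key since {ReviewerID, Year}⁺ = {AuthorID, Country, Editor, ReviewerID, Year} covers every attribute.
Any other superkey properly contains one of these, so there are no further candidate keys.

{AuthorID, ReviewerID}, {Editor, ReviewerID}, {ReviewerID, Year}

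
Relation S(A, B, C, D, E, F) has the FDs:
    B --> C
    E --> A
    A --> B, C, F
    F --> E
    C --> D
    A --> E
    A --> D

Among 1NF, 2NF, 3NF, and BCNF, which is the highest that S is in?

Candidate keys: {A}, {E}, {F}. Prime attributes: {A, E, F}.
B --> C: {B}⁺ = {B, C, D}, which is not all of the attributes, so the left side is not a superkey — BCNF is violated.
B --> C determines the non-prime attribute {C} from a non-superkey — 3NF is violated.
All keys have size 1, which rules out partial dependencies — 2NF is satisfied.

2NF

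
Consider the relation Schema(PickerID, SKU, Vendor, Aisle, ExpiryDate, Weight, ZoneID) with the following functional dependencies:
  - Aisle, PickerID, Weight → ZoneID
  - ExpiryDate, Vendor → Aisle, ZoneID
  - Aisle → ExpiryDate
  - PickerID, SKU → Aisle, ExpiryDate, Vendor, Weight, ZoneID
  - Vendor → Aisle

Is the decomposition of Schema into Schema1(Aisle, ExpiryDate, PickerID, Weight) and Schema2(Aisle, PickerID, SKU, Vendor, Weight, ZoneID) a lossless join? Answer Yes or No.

Yes

Common attributes: {Aisle, PickerID, Weight}; their closure is {Aisle, ExpiryDate, PickerID, Weight, ZoneID}.
Schema1 is contained in that closure, so Schema1 ∩ Schema2 → Schema1 holds and the join is lossless.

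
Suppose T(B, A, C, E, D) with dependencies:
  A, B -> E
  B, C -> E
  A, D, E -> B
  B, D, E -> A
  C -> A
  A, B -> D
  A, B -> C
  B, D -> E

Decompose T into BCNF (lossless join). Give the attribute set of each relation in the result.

Candidate keys of the original relation: {A, B}, {A, D, E}, {B, C}, {B, D}, {C, D, E}.
In {A, B, C, D, E}, {C} is not a superkey ({C}⁺ restricted to this set is {A, C}), so split on C -> A into {A, C} and {B, C, D, E}.
{A, C} is in BCNF.
{B, C, D, E} is in BCNF.

{A, C}; {B, C, D, E}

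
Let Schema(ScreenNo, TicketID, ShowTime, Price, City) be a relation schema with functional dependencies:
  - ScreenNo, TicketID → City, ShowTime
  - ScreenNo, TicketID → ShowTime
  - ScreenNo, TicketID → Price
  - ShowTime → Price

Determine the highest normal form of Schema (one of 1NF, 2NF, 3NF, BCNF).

Candidate key: {ScreenNo, TicketID}. Prime attributes: {ScreenNo, TicketID}.
ShowTime → Price: {ShowTime}⁺ = {Price, ShowTime}, which is not all of the attributes, so the left side is not a superkey — BCNF is violated.
ShowTime → Price determines the non-prime attribute {Price} from a non-superkey — 3NF is violated.
Checking every proper subset of each key, none determines a non-prime attribute — 2NF is satisfied.

2NF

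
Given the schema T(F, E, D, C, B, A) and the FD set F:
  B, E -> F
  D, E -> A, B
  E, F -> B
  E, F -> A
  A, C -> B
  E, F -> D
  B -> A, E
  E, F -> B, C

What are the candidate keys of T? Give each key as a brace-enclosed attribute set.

{A, C}, {B}, {D, E}, {E, F}

{B} is a candidate key since {B}⁺ = {A, B, C, D, E, F} covers every attribute.
{A, C} is a candidate key since {A, C}⁺ = {A, B, C, D, E, F} covers every attribute.
{D, E} is a candidate key since {D, E}⁺ = {A, B, C, D, E, F} covers every attribute.
{E, F} is a candidate key since {E, F}⁺ = {A, B, C, D, E, F} covers every attribute.
These are minimal and exhaustive — every other superkey contains one of them.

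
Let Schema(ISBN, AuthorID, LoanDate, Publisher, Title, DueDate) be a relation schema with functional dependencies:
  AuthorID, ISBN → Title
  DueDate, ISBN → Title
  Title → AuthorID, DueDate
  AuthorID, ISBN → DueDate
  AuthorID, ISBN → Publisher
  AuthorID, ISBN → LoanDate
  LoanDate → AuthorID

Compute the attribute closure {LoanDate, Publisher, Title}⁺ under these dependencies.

Start with {LoanDate, Publisher, Title}.
Title → AuthorID, DueDate applies; add {AuthorID, DueDate} → now {AuthorID, DueDate, LoanDate, Publisher, Title}.
No further FD applies.

{AuthorID, DueDate, LoanDate, Publisher, Title}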